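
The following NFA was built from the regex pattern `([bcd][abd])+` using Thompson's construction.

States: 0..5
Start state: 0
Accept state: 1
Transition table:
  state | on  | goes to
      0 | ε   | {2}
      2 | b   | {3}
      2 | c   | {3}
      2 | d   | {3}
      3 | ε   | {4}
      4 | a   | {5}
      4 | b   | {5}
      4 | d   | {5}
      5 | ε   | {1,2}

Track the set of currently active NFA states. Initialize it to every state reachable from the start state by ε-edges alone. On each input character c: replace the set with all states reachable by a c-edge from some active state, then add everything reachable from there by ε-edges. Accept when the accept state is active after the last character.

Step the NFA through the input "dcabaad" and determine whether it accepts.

S₀ = ε-closure({0}) = {0,2}
'd' @ 1: {3,4}
'c' @ 2: {}  — dead — no transitions
rest 'abaad' ignored (set empty)
end set {} — state 1 not in

Answer: REJECT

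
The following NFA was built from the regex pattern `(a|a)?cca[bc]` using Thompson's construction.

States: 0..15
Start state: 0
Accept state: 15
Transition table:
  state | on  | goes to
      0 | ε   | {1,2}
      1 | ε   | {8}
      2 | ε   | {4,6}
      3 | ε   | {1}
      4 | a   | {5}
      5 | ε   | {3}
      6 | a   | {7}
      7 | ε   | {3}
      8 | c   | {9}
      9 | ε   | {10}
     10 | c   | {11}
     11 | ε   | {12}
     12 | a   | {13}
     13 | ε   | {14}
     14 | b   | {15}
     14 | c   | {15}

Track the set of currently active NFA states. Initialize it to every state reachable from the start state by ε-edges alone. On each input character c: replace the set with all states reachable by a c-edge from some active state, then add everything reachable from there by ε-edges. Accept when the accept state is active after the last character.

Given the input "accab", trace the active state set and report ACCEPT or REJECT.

initial (ε-close {0}): {0,1,2,4,6,8}
'a' @ 1: {1,3,5,7,8}
'c' @ 2: {9,10}
'c' @ 3: {11,12}
'a' @ 4: {13,14}
'b' @ 5: {15}  ✓accept
end set {15} — state 15 in

Answer: ACCEPT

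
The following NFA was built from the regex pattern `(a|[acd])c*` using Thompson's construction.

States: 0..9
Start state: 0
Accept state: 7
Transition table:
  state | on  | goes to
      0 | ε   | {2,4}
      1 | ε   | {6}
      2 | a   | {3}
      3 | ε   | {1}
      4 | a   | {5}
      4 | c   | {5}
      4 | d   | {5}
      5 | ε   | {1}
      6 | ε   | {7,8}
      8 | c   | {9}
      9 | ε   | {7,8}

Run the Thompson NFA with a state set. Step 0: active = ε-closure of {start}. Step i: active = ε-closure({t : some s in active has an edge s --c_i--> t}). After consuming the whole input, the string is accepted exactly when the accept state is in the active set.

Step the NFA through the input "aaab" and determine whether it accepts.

Answer: REJECT

Derivation:
start: ε-closure({0}) = {0,2,4}
'a' @ 1: {1,3,5,6,7,8}  (accept∈set)
'a' @ 2: {}  — state set empty
rest 'ab' ignored (set empty)
end set {} — state 7 not in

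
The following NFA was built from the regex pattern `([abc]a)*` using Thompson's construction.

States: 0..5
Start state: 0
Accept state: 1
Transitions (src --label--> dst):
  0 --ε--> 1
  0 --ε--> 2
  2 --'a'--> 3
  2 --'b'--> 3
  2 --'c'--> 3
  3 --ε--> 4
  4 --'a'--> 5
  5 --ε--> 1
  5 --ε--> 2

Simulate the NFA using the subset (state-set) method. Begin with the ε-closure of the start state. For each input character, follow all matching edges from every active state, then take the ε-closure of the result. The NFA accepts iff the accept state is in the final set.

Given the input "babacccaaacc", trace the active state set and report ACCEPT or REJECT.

Answer: REJECT

Derivation:
start: ε-closure({0}) = {0,1,2}
'b' @ 1: {3,4}
'a' @ 2: {1,2,5}  ✓accept
'b' @ 3: {3,4}
'a' @ 4: {1,2,5}  ✓accept
'c' @ 5: {3,4}
'c' @ 6: {}  — state set empty
rest 'caaacc' ignored (set empty)
final: {}; accept 1 not in set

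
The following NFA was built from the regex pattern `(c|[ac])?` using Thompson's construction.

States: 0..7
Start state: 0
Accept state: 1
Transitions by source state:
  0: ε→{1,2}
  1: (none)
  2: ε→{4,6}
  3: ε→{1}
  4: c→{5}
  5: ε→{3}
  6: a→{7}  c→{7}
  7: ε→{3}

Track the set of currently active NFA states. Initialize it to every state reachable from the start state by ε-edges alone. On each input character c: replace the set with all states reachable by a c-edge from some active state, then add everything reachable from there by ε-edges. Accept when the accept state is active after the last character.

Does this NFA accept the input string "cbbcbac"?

initial (ε-close {0}): {0,1,2,4,6}
'c' @ 1: {1,3,5,7}  (accept∈set)
'b' @ 2: {}  — dead — no transitions
rest 'bcbac' ignored (set empty)
after full input: {}  (accept=1 not in)

Answer: REJECT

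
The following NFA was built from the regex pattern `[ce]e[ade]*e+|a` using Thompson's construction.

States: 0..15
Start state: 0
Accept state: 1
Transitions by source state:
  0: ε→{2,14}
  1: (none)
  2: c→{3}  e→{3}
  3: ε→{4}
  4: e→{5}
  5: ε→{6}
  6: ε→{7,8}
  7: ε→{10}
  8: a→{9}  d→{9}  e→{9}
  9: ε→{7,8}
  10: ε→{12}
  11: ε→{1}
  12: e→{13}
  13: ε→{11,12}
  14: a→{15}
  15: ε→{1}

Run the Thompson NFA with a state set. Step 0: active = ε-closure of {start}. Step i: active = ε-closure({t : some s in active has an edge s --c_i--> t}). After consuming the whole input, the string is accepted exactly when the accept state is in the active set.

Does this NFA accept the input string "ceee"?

S₀ = ε-closure({0}) = {0,2,14}
'c' @ 1: {3,4}
'e' @ 2: {5,6,7,8,10,12}
'e' @ 3: {1,7,8,9,10,11,12,13}  ✓accept
'e' @ 4: {1,7,8,9,10,11,12,13}  ✓accept
after full input: {1,7,8,9,10,11,12,13}  (accept=1 in)

Answer: ACCEPT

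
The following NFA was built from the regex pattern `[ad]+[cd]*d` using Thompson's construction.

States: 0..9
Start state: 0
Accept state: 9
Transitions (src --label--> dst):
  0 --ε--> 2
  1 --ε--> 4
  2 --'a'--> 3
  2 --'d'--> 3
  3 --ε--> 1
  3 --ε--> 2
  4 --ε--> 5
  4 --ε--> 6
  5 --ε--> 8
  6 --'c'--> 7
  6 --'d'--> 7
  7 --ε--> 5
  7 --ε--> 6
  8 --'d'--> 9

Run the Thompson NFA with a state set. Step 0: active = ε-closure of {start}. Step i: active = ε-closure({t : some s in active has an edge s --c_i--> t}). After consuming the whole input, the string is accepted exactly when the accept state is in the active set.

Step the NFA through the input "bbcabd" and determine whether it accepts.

initial (ε-close {0}): {0,2}
'b' @ 1: {}  — no active states
rest 'bcabd' ignored (set empty)
end set {} — state 9 not in

Answer: REJECT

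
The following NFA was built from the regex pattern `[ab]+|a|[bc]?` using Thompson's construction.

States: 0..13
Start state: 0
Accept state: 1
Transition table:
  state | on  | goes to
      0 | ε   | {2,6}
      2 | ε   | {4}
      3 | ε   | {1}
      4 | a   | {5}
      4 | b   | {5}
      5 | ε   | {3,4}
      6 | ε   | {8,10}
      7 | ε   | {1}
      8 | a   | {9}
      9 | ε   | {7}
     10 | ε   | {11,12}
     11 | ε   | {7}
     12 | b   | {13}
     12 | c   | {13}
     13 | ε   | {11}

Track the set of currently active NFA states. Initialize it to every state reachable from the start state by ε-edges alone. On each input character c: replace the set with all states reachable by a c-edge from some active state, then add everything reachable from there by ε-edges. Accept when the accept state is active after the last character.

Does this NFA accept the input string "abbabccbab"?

initial (ε-close {0}): {0,1,2,4,6,7,8,10,11,12}
'a' @ 1: {1,3,4,5,7,9}  (accept∈set)
'b' @ 2: {1,3,4,5}  (accept∈set)
'b' @ 3: {1,3,4,5}  (accept∈set)
'a' @ 4: {1,3,4,5}  (accept∈set)
'b' @ 5: {1,3,4,5}  (accept∈set)
'c' @ 6: {}  — no active states
rest 'cbab' ignored (set empty)
end set {} — state 1 not in

Answer: REJECT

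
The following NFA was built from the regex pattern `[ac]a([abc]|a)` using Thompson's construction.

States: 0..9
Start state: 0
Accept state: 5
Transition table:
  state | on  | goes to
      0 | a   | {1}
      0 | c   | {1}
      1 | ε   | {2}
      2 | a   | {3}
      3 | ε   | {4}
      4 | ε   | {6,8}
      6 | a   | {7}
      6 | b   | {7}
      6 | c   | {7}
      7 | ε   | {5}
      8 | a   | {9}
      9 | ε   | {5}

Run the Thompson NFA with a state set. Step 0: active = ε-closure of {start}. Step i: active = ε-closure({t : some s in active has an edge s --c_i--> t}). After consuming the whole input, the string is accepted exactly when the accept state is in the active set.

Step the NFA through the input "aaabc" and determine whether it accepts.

initial (ε-close {0}): {0}
'a' @ 1: {1,2}
'a' @ 2: {3,4,6,8}
'a' @ 3: {5,7,9}  ✓accept
'b' @ 4: {}  — state set empty
rest 'c' ignored (set empty)
after full input: {}  (accept=5 not in)

Answer: REJECT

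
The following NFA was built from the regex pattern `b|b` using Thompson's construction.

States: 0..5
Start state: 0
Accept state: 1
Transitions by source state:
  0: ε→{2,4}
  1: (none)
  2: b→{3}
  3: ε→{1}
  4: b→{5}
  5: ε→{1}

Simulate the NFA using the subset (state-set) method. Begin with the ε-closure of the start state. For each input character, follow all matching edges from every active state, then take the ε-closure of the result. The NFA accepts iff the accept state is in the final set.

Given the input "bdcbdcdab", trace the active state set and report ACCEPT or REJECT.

Answer: REJECT

Trace:
S₀ = ε-closure({0}) = {0,2,4}
'b' @ 1: {1,3,5}  [accepting]
'd' @ 2: {}  — state set empty
rest 'cbdcdab' ignored (set empty)
after full input: {}  (accept=1 not in)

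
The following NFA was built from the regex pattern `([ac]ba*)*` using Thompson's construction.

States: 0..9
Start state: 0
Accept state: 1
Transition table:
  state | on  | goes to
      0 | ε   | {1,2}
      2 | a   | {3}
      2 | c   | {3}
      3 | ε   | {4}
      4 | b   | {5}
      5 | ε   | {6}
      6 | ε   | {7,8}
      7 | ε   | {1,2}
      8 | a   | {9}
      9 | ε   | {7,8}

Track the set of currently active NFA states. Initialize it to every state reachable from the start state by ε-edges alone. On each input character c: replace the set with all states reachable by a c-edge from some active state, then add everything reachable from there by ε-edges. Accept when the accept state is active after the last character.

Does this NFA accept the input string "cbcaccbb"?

Answer: REJECT

Derivation:
start: ε-closure({0}) = {0,1,2}
'c' @ 1: {3,4}
'b' @ 2: {1,2,5,6,7,8}  ✓accept
'c' @ 3: {3,4}
'a' @ 4: {}  — dead — no transitions
rest 'ccbb' ignored (set empty)
end set {} — state 1 not in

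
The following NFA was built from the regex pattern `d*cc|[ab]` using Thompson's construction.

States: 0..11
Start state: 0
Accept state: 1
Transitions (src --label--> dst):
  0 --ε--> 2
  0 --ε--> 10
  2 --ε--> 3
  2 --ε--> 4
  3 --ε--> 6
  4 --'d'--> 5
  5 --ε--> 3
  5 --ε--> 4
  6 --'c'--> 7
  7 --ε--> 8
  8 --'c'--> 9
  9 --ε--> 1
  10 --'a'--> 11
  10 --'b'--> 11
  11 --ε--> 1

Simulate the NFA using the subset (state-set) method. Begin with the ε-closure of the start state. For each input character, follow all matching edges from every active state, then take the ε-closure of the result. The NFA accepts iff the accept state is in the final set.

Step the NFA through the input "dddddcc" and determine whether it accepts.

S₀ = ε-closure({0}) = {0,2,3,4,6,10}
'd' @ 1: {3,4,5,6}
'd' @ 2: {3,4,5,6}
'd' @ 3: {3,4,5,6}
'd' @ 4: {3,4,5,6}
'd' @ 5: {3,4,5,6}
'c' @ 6: {7,8}
'c' @ 7: {1,9}  ✓accept
after full input: {1,9}  (accept=1 in)

Answer: ACCEPT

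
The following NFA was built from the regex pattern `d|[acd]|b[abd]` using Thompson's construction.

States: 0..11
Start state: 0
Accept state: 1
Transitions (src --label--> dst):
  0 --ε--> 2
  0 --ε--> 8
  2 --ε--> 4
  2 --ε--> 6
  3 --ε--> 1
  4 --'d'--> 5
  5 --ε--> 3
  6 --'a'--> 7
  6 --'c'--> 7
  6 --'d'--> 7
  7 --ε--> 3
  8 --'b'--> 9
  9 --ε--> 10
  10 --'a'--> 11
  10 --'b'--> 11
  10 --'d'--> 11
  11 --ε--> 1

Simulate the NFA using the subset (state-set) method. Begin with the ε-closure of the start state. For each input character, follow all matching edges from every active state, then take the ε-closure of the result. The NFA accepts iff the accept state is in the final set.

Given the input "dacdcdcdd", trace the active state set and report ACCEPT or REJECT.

start: ε-closure({0}) = {0,2,4,6,8}
'd' @ 1: {1,3,5,7}  (accept∈set)
'a' @ 2: {}  — no active states
rest 'cdcdcdd' ignored (set empty)
end set {} — state 1 not in

Answer: REJECT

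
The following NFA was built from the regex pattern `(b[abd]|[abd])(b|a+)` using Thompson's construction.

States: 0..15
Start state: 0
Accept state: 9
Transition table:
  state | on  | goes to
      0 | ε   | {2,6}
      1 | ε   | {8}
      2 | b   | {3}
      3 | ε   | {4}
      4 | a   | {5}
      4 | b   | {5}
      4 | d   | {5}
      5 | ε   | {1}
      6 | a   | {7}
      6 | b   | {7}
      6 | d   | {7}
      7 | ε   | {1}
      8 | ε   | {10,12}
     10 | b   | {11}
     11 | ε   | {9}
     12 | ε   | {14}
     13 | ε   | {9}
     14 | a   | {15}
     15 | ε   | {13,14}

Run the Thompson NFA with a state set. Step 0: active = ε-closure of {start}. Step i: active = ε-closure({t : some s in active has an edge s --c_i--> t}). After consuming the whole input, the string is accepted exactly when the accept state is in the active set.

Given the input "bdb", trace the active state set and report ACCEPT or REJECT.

initial (ε-close {0}): {0,2,6}
'b' @ 1: {1,3,4,7,8,10,12,14}
'd' @ 2: {1,5,8,10,12,14}
'b' @ 3: {9,11}  ✓accept
final: {9,11}; accept 9 in set

Answer: ACCEPT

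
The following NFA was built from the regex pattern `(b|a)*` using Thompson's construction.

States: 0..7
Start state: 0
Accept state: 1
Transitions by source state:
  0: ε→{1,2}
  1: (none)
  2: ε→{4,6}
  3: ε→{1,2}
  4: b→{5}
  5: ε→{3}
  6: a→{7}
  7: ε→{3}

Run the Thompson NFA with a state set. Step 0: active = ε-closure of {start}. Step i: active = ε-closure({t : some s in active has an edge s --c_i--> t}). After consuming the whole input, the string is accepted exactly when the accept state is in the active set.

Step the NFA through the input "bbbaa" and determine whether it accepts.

Answer: ACCEPT

Derivation:
start: ε-closure({0}) = {0,1,2,4,6}
'b' @ 1: {1,2,3,4,5,6}  [accepting]
'b' @ 2: {1,2,3,4,5,6}  [accepting]
'b' @ 3: {1,2,3,4,5,6}  [accepting]
'a' @ 4: {1,2,3,4,6,7}  [accepting]
'a' @ 5: {1,2,3,4,6,7}  [accepting]
final: {1,2,3,4,6,7}; accept 1 in set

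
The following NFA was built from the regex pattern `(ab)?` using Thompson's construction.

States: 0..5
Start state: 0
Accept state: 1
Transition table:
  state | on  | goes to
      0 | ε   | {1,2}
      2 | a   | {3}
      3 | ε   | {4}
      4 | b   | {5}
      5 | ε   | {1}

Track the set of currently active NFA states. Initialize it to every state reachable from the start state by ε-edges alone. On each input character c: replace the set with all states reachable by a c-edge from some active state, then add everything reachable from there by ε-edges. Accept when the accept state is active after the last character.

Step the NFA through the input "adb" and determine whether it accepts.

initial (ε-close {0}): {0,1,2}
'a' @ 1: {3,4}
'd' @ 2: {}  — dead — no transitions
rest 'b' ignored (set empty)
after full input: {}  (accept=1 not in)

Answer: REJECT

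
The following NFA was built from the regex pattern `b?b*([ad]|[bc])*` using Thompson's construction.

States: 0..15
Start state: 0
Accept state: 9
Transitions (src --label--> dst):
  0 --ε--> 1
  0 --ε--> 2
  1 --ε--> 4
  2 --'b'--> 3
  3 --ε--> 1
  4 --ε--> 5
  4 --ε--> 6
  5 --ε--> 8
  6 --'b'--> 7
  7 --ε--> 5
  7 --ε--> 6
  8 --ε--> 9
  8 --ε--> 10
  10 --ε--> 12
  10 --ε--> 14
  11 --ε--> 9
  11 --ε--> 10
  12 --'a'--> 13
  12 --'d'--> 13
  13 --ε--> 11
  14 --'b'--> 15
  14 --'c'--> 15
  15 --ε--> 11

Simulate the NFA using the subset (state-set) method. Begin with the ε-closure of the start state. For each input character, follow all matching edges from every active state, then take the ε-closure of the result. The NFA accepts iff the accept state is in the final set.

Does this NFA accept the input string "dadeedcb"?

initial (ε-close {0}): {0,1,2,4,5,6,8,9,10,12,14}
'd' @ 1: {9,10,11,12,13,14}  ✓accept
'a' @ 2: {9,10,11,12,13,14}  ✓accept
'd' @ 3: {9,10,11,12,13,14}  ✓accept
'e' @ 4: {}  — no active states
rest 'edcb' ignored (set empty)
final: {}; accept 9 not in set

Answer: REJECT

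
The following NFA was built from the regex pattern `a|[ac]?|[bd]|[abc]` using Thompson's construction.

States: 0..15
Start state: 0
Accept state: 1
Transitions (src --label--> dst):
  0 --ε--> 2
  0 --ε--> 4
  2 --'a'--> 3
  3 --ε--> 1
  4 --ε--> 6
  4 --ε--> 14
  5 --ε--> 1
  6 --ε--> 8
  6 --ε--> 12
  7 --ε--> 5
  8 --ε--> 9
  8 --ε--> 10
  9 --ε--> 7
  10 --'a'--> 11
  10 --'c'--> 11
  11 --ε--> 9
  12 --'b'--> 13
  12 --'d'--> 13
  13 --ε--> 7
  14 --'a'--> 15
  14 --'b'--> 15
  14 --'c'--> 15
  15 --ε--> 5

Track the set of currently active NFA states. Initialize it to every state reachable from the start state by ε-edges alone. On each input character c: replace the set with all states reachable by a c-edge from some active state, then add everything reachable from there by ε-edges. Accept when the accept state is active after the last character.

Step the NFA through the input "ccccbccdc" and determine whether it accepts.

Answer: REJECT

Trace:
S₀ = ε-closure({0}) = {0,1,2,4,5,6,7,8,9,10,12,14}
'c' @ 1: {1,5,7,9,11,15}  ✓accept
'c' @ 2: {}  — no active states
rest 'ccbccdc' ignored (set empty)
after full input: {}  (accept=1 not in)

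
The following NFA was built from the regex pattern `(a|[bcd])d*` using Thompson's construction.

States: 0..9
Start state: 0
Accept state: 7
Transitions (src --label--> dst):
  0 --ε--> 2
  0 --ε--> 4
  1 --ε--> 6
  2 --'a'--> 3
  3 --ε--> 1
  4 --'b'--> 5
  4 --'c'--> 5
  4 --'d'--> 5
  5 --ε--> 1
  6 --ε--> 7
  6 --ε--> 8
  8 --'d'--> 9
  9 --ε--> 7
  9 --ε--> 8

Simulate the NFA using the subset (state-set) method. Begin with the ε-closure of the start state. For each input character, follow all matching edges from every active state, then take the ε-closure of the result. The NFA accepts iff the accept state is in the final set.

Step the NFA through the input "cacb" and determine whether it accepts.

Answer: REJECT

Steps:
initial (ε-close {0}): {0,2,4}
'c' @ 1: {1,5,6,7,8}  [accepting]
'a' @ 2: {}  — no active states
rest 'cb' ignored (set empty)
after full input: {}  (accept=7 not in)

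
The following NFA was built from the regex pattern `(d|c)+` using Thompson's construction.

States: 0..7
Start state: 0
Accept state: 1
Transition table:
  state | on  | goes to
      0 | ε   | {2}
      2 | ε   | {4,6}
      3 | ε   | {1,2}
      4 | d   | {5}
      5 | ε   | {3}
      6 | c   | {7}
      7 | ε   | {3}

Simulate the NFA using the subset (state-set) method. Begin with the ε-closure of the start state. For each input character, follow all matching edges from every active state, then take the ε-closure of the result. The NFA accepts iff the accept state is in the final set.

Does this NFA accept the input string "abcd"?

start: ε-closure({0}) = {0,2,4,6}
'a' @ 1: {}  — dead — no transitions
rest 'bcd' ignored (set empty)
after full input: {}  (accept=1 not in)

Answer: REJECT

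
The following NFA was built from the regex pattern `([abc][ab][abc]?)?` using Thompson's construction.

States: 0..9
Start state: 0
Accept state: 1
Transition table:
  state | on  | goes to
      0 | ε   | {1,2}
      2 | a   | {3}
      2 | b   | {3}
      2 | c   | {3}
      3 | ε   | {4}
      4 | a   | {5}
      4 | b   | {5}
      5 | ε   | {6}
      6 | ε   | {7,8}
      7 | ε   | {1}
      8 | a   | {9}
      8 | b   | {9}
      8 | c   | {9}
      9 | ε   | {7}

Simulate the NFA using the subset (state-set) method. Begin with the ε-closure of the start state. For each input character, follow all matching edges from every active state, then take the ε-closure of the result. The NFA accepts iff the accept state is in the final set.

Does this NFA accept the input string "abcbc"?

initial (ε-close {0}): {0,1,2}
'a' @ 1: {3,4}
'b' @ 2: {1,5,6,7,8}  ✓accept
'c' @ 3: {1,7,9}  ✓accept
'b' @ 4: {}  — dead — no transitions
rest 'c' ignored (set empty)
final: {}; accept 1 not in set

Answer: REJECT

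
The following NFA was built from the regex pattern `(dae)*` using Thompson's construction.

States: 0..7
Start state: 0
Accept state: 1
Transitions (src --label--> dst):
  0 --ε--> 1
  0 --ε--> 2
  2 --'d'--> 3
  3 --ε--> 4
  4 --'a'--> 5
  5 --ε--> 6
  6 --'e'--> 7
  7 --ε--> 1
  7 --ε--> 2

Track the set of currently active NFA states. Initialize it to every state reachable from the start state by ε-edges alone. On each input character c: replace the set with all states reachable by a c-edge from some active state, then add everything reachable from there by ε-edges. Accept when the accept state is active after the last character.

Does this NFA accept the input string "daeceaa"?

initial (ε-close {0}): {0,1,2}
'd' @ 1: {3,4}
'a' @ 2: {5,6}
'e' @ 3: {1,2,7}  [accepting]
'c' @ 4: {}  — no active states
rest 'eaa' ignored (set empty)
final: {}; accept 1 not in set

Answer: REJECT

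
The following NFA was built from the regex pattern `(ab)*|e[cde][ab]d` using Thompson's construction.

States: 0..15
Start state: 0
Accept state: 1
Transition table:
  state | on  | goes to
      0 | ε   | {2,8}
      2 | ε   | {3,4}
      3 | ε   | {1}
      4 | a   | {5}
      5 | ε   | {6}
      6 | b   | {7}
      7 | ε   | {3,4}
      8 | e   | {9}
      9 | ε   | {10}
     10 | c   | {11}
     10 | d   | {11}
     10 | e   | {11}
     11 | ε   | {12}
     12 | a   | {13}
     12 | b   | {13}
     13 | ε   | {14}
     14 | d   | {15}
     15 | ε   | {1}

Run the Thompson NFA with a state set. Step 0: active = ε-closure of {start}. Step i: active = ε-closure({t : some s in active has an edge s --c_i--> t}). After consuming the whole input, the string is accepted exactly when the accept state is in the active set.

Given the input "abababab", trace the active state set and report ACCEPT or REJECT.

initial (ε-close {0}): {0,1,2,3,4,8}
'a' @ 1: {5,6}
'b' @ 2: {1,3,4,7}  ✓accept
'a' @ 3: {5,6}
'b' @ 4: {1,3,4,7}  ✓accept
'a' @ 5: {5,6}
'b' @ 6: {1,3,4,7}  ✓accept
'a' @ 7: {5,6}
'b' @ 8: {1,3,4,7}  ✓accept
end set {1,3,4,7} — state 1 in

Answer: ACCEPT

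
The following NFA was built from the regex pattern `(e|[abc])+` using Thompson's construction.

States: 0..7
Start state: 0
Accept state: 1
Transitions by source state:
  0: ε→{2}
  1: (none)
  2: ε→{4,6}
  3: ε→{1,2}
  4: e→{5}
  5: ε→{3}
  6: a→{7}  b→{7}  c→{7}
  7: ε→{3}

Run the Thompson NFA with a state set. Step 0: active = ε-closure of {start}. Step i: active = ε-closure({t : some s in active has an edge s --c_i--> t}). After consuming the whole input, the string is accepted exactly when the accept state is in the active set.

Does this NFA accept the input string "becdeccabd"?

S₀ = ε-closure({0}) = {0,2,4,6}
'b' @ 1: {1,2,3,4,6,7}  [accepting]
'e' @ 2: {1,2,3,4,5,6}  [accepting]
'c' @ 3: {1,2,3,4,6,7}  [accepting]
'd' @ 4: {}  — no active states
rest 'eccabd' ignored (set empty)
end set {} — state 1 not in

Answer: REJECT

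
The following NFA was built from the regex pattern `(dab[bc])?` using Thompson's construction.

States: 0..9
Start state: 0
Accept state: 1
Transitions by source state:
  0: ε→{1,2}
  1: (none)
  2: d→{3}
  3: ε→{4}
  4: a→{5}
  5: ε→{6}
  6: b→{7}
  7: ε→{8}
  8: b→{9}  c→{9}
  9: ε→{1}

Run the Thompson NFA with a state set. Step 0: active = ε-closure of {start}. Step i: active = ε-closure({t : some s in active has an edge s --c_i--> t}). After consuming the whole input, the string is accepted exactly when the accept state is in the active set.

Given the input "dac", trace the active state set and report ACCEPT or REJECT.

S₀ = ε-closure({0}) = {0,1,2}
'd' @ 1: {3,4}
'a' @ 2: {5,6}
'c' @ 3: {}  — state set empty
final: {}; accept 1 not in set

Answer: REJECT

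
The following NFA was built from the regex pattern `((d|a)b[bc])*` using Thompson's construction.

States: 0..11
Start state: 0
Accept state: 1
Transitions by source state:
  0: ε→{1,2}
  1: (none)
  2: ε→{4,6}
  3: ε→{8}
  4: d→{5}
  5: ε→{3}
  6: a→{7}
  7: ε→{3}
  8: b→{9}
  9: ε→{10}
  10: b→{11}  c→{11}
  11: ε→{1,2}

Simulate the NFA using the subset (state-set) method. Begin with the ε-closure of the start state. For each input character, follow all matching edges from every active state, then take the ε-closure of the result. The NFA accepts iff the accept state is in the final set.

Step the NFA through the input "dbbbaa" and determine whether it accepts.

S₀ = ε-closure({0}) = {0,1,2,4,6}
'd' @ 1: {3,5,8}
'b' @ 2: {9,10}
'b' @ 3: {1,2,4,6,11}  [accepting]
'b' @ 4: {}  — dead — no transitions
rest 'aa' ignored (set empty)
final: {}; accept 1 not in set

Answer: REJECT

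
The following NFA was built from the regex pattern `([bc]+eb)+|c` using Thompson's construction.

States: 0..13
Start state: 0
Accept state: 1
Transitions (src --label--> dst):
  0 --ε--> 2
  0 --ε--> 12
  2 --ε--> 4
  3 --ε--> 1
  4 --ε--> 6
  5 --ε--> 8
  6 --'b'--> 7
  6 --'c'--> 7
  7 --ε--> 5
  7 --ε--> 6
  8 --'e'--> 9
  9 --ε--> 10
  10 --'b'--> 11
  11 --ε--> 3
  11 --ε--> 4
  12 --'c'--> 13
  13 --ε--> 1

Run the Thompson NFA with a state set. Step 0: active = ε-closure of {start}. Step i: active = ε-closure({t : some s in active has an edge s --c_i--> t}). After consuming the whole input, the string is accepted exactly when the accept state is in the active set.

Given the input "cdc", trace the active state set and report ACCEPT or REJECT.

start: ε-closure({0}) = {0,2,4,6,12}
'c' @ 1: {1,5,6,7,8,13}  ✓accept
'd' @ 2: {}  — no active states
rest 'c' ignored (set empty)
final: {}; accept 1 not in set

Answer: REJECT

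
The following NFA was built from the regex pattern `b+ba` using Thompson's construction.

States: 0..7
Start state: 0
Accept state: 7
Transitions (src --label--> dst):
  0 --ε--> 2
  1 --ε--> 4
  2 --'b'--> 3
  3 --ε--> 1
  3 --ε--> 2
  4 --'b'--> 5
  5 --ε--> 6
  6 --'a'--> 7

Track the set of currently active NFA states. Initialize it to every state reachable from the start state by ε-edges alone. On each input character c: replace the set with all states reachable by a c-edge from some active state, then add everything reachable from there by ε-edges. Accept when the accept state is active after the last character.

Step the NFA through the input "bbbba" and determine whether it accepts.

initial (ε-close {0}): {0,2}
'b' @ 1: {1,2,3,4}
'b' @ 2: {1,2,3,4,5,6}
'b' @ 3: {1,2,3,4,5,6}
'b' @ 4: {1,2,3,4,5,6}
'a' @ 5: {7}  (accept∈set)
after full input: {7}  (accept=7 in)

Answer: ACCEPT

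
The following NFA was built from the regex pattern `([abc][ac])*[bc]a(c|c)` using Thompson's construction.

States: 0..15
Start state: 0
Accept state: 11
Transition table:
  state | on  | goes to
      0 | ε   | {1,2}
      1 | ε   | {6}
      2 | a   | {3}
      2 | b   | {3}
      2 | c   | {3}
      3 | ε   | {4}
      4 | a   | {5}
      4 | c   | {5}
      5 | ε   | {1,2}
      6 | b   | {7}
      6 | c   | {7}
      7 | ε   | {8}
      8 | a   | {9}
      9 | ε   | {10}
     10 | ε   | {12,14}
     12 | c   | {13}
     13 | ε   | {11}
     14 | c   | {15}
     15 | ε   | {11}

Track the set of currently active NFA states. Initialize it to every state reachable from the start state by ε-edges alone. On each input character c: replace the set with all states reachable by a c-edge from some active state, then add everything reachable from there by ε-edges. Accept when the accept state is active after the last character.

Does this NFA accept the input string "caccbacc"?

Answer: REJECT

Trace:
S₀ = ε-closure({0}) = {0,1,2,6}
'c' @ 1: {3,4,7,8}
'a' @ 2: {1,2,5,6,9,10,12,14}
'c' @ 3: {3,4,7,8,11,13,15}  [accepting]
'c' @ 4: {1,2,5,6}
'b' @ 5: {3,4,7,8}
'a' @ 6: {1,2,5,6,9,10,12,14}
'c' @ 7: {3,4,7,8,11,13,15}  [accepting]
'c' @ 8: {1,2,5,6}
final: {1,2,5,6}; accept 11 not in set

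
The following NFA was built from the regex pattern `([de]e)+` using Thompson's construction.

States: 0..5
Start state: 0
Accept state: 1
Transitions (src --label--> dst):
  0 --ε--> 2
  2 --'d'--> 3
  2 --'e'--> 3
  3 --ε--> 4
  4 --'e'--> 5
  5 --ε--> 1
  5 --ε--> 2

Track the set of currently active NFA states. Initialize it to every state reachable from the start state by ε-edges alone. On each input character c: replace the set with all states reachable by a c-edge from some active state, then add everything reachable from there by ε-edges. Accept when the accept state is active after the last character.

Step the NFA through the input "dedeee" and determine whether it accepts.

Answer: ACCEPT

Derivation:
start: ε-closure({0}) = {0,2}
'd' @ 1: {3,4}
'e' @ 2: {1,2,5}  [accepting]
'd' @ 3: {3,4}
'e' @ 4: {1,2,5}  [accepting]
'e' @ 5: {3,4}
'e' @ 6: {1,2,5}  [accepting]
end set {1,2,5} — state 1 in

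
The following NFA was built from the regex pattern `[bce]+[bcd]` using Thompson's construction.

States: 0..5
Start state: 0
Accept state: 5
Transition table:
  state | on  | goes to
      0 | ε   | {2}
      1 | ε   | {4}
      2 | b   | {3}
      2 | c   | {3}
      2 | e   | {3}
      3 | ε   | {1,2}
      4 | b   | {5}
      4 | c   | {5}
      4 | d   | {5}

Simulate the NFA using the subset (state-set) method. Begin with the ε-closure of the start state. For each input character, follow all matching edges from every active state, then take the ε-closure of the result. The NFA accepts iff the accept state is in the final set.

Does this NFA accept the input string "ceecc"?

Answer: ACCEPT

Trace:
S₀ = ε-closure({0}) = {0,2}
'c' @ 1: {1,2,3,4}
'e' @ 2: {1,2,3,4}
'e' @ 3: {1,2,3,4}
'c' @ 4: {1,2,3,4,5}  (accept∈set)
'c' @ 5: {1,2,3,4,5}  (accept∈set)
after full input: {1,2,3,4,5}  (accept=5 in)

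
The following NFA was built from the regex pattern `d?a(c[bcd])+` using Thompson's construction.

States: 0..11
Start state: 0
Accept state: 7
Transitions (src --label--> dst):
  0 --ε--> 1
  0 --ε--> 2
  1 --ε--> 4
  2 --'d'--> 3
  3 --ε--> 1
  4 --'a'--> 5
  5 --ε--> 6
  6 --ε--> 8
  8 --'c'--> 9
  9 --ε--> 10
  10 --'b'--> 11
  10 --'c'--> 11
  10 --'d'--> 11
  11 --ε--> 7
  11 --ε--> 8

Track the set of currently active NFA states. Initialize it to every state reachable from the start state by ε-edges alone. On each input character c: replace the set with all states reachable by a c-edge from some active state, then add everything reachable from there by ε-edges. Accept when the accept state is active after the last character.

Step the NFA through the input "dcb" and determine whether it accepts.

S₀ = ε-closure({0}) = {0,1,2,4}
'd' @ 1: {1,3,4}
'c' @ 2: {}  — dead — no transitions
rest 'b' ignored (set empty)
end set {} — state 7 not in

Answer: REJECT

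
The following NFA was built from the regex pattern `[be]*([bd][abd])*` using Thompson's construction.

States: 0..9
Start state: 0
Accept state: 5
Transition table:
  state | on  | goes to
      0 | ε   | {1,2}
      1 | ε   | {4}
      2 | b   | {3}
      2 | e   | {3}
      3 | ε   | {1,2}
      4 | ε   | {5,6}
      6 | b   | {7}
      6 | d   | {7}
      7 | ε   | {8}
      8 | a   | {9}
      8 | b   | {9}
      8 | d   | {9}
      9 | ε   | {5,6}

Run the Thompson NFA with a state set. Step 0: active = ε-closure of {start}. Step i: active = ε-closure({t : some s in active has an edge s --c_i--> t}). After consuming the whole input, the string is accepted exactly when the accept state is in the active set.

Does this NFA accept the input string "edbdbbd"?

Answer: ACCEPT

Steps:
initial (ε-close {0}): {0,1,2,4,5,6}
'e' @ 1: {1,2,3,4,5,6}  (accept∈set)
'd' @ 2: {7,8}
'b' @ 3: {5,6,9}  (accept∈set)
'd' @ 4: {7,8}
'b' @ 5: {5,6,9}  (accept∈set)
'b' @ 6: {7,8}
'd' @ 7: {5,6,9}  (accept∈set)
final: {5,6,9}; accept 5 in set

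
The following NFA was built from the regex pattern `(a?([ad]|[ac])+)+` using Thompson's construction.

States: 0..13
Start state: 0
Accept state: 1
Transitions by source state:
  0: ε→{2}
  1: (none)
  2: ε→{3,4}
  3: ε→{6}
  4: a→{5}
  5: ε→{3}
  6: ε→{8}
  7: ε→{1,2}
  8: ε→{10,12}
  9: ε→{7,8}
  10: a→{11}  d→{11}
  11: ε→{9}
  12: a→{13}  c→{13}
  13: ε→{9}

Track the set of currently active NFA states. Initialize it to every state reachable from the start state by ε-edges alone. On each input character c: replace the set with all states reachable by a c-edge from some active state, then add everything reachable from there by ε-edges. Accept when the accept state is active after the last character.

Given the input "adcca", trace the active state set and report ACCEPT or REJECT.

Answer: ACCEPT

Trace:
S₀ = ε-closure({0}) = {0,2,3,4,6,8,10,12}
'a' @ 1: {1,2,3,4,5,6,7,8,9,10,11,12,13}  (accept∈set)
'd' @ 2: {1,2,3,4,6,7,8,9,10,11,12}  (accept∈set)
'c' @ 3: {1,2,3,4,6,7,8,9,10,12,13}  (accept∈set)
'c' @ 4: {1,2,3,4,6,7,8,9,10,12,13}  (accept∈set)
'a' @ 5: {1,2,3,4,5,6,7,8,9,10,11,12,13}  (accept∈set)
final: {1,2,3,4,5,6,7,8,9,10,11,12,13}; accept 1 in set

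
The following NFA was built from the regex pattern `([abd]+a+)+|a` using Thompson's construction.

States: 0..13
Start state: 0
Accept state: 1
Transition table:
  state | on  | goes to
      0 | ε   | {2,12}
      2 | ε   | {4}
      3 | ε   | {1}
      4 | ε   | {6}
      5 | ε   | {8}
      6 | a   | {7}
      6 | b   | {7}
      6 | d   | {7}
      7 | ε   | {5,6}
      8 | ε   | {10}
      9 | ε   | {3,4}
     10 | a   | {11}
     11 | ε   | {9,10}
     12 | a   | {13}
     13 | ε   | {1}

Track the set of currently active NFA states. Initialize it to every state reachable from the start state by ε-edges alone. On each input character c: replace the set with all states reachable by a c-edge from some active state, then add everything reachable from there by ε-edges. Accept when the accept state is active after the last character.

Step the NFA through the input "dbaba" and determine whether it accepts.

S₀ = ε-closure({0}) = {0,2,4,6,12}
'd' @ 1: {5,6,7,8,10}
'b' @ 2: {5,6,7,8,10}
'a' @ 3: {1,3,4,5,6,7,8,9,10,11}  ✓accept
'b' @ 4: {5,6,7,8,10}
'a' @ 5: {1,3,4,5,6,7,8,9,10,11}  ✓accept
final: {1,3,4,5,6,7,8,9,10,11}; accept 1 in set

Answer: ACCEPT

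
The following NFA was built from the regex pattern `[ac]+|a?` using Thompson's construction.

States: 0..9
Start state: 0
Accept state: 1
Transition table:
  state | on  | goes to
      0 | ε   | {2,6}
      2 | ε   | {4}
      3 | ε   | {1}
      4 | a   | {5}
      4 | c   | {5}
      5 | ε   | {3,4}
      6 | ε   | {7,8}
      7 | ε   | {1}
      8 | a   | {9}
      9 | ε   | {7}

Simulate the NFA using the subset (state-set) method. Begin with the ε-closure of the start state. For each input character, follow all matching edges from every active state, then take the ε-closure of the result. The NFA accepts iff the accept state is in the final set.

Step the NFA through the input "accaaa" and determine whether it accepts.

initial (ε-close {0}): {0,1,2,4,6,7,8}
'a' @ 1: {1,3,4,5,7,9}  (accept∈set)
'c' @ 2: {1,3,4,5}  (accept∈set)
'c' @ 3: {1,3,4,5}  (accept∈set)
'a' @ 4: {1,3,4,5}  (accept∈set)
'a' @ 5: {1,3,4,5}  (accept∈set)
'a' @ 6: {1,3,4,5}  (accept∈set)
final: {1,3,4,5}; accept 1 in set

Answer: ACCEPT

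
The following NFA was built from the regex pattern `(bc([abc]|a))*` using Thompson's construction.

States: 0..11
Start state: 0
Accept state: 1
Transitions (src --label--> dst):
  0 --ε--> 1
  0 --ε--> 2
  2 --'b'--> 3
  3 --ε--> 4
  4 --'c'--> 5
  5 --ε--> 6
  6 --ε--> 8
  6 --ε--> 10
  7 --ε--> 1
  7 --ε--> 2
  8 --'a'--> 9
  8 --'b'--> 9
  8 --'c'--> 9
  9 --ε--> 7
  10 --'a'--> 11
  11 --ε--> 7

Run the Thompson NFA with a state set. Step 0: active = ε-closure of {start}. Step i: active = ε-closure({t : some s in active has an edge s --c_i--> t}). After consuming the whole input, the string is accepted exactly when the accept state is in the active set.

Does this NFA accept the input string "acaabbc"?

start: ε-closure({0}) = {0,1,2}
'a' @ 1: {}  — state set empty
rest 'caabbc' ignored (set empty)
end set {} — state 1 not in

Answer: REJECT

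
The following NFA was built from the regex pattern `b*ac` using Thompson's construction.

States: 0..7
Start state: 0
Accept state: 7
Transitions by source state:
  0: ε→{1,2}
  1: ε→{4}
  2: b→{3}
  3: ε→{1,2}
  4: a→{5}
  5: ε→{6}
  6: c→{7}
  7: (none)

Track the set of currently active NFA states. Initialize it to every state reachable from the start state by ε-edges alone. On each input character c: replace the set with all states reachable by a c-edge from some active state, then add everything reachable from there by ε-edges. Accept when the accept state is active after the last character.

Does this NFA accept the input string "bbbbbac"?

initial (ε-close {0}): {0,1,2,4}
'b' @ 1: {1,2,3,4}
'b' @ 2: {1,2,3,4}
'b' @ 3: {1,2,3,4}
'b' @ 4: {1,2,3,4}
'b' @ 5: {1,2,3,4}
'a' @ 6: {5,6}
'c' @ 7: {7}  ✓accept
end set {7} — state 7 in

Answer: ACCEPT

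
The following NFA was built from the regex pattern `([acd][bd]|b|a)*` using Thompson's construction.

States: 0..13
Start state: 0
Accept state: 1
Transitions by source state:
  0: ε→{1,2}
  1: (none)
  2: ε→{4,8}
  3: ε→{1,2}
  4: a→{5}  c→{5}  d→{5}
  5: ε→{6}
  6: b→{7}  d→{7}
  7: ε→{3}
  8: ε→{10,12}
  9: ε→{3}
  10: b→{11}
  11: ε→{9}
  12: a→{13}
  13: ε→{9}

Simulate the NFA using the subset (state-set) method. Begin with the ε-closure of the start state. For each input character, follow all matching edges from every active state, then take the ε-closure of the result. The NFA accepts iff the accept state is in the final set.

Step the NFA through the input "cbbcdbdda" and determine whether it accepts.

Answer: ACCEPT

Steps:
S₀ = ε-closure({0}) = {0,1,2,4,8,10,12}
'c' @ 1: {5,6}
'b' @ 2: {1,2,3,4,7,8,10,12}  ✓accept
'b' @ 3: {1,2,3,4,8,9,10,11,12}  ✓accept
'c' @ 4: {5,6}
'd' @ 5: {1,2,3,4,7,8,10,12}  ✓accept
'b' @ 6: {1,2,3,4,8,9,10,11,12}  ✓accept
'd' @ 7: {5,6}
'd' @ 8: {1,2,3,4,7,8,10,12}  ✓accept
'a' @ 9: {1,2,3,4,5,6,8,9,10,12,13}  ✓accept
after full input: {1,2,3,4,5,6,8,9,10,12,13}  (accept=1 in)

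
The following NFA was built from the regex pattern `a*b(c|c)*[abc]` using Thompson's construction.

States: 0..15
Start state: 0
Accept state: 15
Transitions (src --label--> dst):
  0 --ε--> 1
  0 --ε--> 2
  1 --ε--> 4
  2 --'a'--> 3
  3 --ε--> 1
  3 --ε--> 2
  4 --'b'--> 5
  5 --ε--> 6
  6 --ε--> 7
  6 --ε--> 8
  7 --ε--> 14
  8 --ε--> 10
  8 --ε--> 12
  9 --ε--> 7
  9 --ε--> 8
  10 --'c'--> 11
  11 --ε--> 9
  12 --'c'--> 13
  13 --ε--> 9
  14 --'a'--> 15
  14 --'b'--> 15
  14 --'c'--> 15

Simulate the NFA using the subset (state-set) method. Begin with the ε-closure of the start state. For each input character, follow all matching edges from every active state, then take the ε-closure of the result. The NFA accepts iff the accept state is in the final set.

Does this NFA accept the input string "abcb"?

Answer: ACCEPT

Derivation:
initial (ε-close {0}): {0,1,2,4}
'a' @ 1: {1,2,3,4}
'b' @ 2: {5,6,7,8,10,12,14}
'c' @ 3: {7,8,9,10,11,12,13,14,15}  ✓accept
'b' @ 4: {15}  ✓accept
end set {15} — state 15 in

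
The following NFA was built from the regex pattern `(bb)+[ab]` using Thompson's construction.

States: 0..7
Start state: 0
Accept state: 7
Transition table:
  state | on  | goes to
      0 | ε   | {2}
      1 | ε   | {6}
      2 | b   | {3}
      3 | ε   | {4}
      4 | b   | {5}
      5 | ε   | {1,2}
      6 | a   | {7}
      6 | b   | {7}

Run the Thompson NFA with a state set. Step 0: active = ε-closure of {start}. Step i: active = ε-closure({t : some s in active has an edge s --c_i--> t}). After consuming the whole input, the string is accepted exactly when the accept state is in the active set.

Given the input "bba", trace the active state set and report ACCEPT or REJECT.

S₀ = ε-closure({0}) = {0,2}
'b' @ 1: {3,4}
'b' @ 2: {1,2,5,6}
'a' @ 3: {7}  (accept∈set)
final: {7}; accept 7 in set

Answer: ACCEPT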